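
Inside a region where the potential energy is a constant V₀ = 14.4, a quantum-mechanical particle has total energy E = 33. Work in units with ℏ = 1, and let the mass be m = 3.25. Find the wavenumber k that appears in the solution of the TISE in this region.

k = 11.0

With E > V₀ the solution is oscillatory, ψ ∝ e^{±ikx} with k = √(2m(E − V₀))/ℏ.
k = √(2 × 3.25 × 18.6) = 11.00.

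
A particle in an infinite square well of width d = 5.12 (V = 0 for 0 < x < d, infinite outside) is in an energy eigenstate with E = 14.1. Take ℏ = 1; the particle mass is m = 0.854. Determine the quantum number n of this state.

For an infinite well E_n = n²π²ℏ²/(2md²), so n = (d/πℏ)√(2mE).
n = (5.12/π) × √(2 × 0.854 × 14.1) = 7.998 → n = 8.

n = 8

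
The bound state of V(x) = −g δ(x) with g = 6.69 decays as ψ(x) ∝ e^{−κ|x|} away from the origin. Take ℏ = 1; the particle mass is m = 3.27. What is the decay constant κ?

κ = 21.9

Integrating the TISE across x = 0 gives the cusp condition ψ'(0⁺) − ψ'(0⁻) = −(2mg/ℏ²)ψ(0).
With ψ ∝ e^{−κ|x|} this yields −2κ = −2mg/ℏ², so κ = mg/ℏ² = 21.88.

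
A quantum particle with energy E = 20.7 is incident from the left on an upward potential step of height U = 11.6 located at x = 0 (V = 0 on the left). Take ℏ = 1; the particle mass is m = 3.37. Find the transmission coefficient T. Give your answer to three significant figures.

T = 0.959

On each side the TISE gives plane waves with k = √(2m(E − V))/ℏ: k₁ = √(2·3.37·20.7) = 11.81, k₂ = √(2·3.37·9.1) = 7.832.
Matching ψ and ψ′ at x = 0 gives r = (k₁ − k₂)/(k₁ + k₂), so R = r² = 0.04106 and T = 1 − R = 0.9589.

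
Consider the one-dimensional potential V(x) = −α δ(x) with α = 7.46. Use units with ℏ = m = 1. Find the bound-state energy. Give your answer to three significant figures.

E = -27.8

The bound state is ψ(x) = √κ e^{−κ|x|}. The derivative jump ψ'(0⁺) − ψ'(0⁻) = −(2mα/ℏ²)ψ(0) fixes κ = mα/ℏ² = 7.460.
Then E = −ℏ²κ²/(2m) = −mα²/(2ℏ²) = -27.83.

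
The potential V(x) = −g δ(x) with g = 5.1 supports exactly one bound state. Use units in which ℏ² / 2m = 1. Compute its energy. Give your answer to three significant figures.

E = -6.50

The bound state is ψ(x) = √κ e^{−κ|x|}. The derivative jump ψ'(0⁺) − ψ'(0⁻) = −(2mg/ℏ²)ψ(0) fixes κ = mg/ℏ² = 2.550.
Then E = −ℏ²κ²/(2m) = −mg²/(2ℏ²) = -6.503.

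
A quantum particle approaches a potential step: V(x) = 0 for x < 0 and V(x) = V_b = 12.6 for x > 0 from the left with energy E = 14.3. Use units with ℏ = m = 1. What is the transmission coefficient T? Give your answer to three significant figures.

T = 0.763

On each side the TISE gives plane waves with k = √(2m(E − V))/ℏ: k₁ = √(2·1·14.3) = 5.348, k₂ = √(2·1·1.7) = 1.844.
Continuity of ψ and ψ′ at the step yields the reflection amplitude r = (k₁ − k₂)/(k₁ + k₂) = 0.4872; thus R = |r|² = 0.2374, T = 0.7626.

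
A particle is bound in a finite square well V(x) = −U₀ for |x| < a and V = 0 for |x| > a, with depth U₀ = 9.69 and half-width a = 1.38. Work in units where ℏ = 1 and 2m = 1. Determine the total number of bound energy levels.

Define the well-strength parameter z₀ = (a/ℏ)√(2mU₀) = 1.38 × √(2·0.5·9.69) = 4.296.
The even/odd transcendental equations gain one root per π/2 in z₀, giving N = 1 + ⌊2z₀/π⌋ = 1 + ⌊2.735⌋ = 3.

N = 3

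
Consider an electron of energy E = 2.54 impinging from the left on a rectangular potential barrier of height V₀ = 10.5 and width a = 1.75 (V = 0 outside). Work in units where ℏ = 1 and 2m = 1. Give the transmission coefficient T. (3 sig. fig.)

E < V₀: inside the barrier ψ ∝ e^{±κx} with κ = √(2m(V₀ − E))/ℏ = 2.821.
κa = 4.937, sinh(κa) = 69.70.
The exact tunnelling result is T⁻¹ = 1 + V₀² sinh²(κa) / [4E(V₀ − E)] = 6623, so T = 0.000151.

T = 0.000151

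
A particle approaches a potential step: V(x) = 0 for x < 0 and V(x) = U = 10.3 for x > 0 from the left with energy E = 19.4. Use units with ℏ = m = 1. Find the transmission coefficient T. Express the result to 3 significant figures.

T = 0.965

The wavenumbers are k₁ = √(2mE)/ℏ = 6.229 on the left and k₂ = √(2m(E − U))/ℏ = 4.266 on the right.
Matching ψ and ψ′ at x = 0 gives r = (k₁ − k₂)/(k₁ + k₂), so R = r² = 0.03498 and T = 1 − R = 0.9650.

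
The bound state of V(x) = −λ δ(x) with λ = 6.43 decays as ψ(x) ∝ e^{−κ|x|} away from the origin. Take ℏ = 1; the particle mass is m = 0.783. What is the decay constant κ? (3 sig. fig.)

Integrate −(ℏ²/2m)ψ'' − λδ(x)ψ = Eψ from −ε to +ε: the ψ'' term gives ψ'(0⁺) − ψ'(0⁻) and the δ term gives −(2mλ/ℏ²)ψ(0).
With ψ ∝ e^{−κ|x|} this yields −2κ = −2mλ/ℏ², so κ = mλ/ℏ² = 5.035.

κ = 5.03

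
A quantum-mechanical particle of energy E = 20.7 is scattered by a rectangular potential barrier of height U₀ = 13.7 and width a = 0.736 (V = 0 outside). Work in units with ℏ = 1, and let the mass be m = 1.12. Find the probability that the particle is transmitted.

E > U₀: inside the barrier k₂ = √(2m(E − U₀))/ℏ = 3.960, k₂a = 2.914.
T = [1 + U₀² sin²(k₂a) / (4E(E − U₀))]⁻¹ = 1/1.016 = 0.984.

T = 0.984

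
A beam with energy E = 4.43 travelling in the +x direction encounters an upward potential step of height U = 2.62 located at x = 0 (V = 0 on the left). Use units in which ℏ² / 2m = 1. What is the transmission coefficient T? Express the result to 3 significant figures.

T = 0.952

The wavenumbers are k₁ = √(2mE)/ℏ = 2.105 on the left and k₂ = √(2m(E − U))/ℏ = 1.345 on the right.
Continuity of ψ and ψ′ at the step yields the reflection amplitude r = (k₁ − k₂)/(k₁ + k₂) = 0.2201; thus R = |r|² = 0.04845, T = 0.9516.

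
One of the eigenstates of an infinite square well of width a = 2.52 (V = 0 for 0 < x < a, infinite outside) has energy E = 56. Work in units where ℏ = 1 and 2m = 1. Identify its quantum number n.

From E_n = n²π²ℏ²/(2ma²) invert to n = √(2ma²E)/(πℏ).
n = (2.52/π) × √(2 × 0.5 × 56) = 6.003 → n = 6.

n = 6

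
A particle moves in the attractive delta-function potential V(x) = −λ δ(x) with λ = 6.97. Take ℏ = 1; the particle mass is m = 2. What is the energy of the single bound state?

E = -48.6

For x ≠ 0 the bound state is ψ ∝ e^{−κ|x|}; integrating the TISE across the delta gives the cusp condition 2κ = 2mλ/ℏ², so κ = 13.94.
Then E = −ℏ²κ²/(2m) = −mλ²/(2ℏ²) = -48.58.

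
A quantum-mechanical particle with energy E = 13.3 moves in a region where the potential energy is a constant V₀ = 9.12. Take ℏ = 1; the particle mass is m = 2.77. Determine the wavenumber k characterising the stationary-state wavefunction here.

With E > V₀ the solution is oscillatory, ψ ∝ e^{±ikx} with k = √(2m(E − V₀))/ℏ.
k = √(2 × 2.77 × 4.18) = 4.812.

k = 4.81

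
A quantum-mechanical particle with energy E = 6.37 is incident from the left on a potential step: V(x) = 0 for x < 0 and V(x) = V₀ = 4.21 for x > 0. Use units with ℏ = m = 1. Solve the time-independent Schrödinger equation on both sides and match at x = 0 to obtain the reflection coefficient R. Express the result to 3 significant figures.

On each side the TISE gives plane waves with k = √(2m(E − V))/ℏ: k₁ = √(2·1·6.37) = 3.569, k₂ = √(2·1·2.16) = 2.078.
Matching ψ and ψ′ at x = 0 gives r = (k₁ − k₂)/(k₁ + k₂), so R = r² = 0.06968 and T = 1 − R = 0.9303.

R = 0.0697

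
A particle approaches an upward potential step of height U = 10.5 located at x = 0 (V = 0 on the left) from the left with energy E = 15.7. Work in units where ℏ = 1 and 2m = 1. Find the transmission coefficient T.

T = 0.927

The wavenumbers are k₁ = √(2mE)/ℏ = 3.962 on the left and k₂ = √(2m(E − U))/ℏ = 2.280 on the right.
Matching ψ and ψ′ at x = 0 gives r = (k₁ − k₂)/(k₁ + k₂), so R = r² = 0.07259 and T = 1 − R = 0.9274.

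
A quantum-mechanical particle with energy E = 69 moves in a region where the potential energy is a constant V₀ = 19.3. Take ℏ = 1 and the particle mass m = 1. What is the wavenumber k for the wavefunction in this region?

With E > V₀ the solution is oscillatory, ψ ∝ e^{±ikx} with k = √(2m(E − V₀))/ℏ.
k = √(2 × 1 × 49.7) = 9.970.

k = 9.97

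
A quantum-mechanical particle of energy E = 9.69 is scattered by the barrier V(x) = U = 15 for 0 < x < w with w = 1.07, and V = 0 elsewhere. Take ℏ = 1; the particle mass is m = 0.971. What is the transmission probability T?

T = 0.00379

E < U: inside the barrier ψ ∝ e^{±κx} with κ = √(2m(U − E))/ℏ = 3.211.
κw = 3.436, sinh(κw) = 15.52.
Matching ψ, ψ′ at both faces gives T = [1 + U² sinh²(κw) / (4E(U − E))]⁻¹ = 1/264.2 = 0.00379.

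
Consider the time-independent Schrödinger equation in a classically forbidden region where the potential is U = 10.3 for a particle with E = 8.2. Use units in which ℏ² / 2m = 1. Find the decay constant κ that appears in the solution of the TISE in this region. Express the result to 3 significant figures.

Since E < U the TISE in this region is ψ'' = κ²ψ with κ = √(2m(U − E))/ℏ.
κ = √(2 × 0.5 × 2.1) = 1.449.

κ = 1.45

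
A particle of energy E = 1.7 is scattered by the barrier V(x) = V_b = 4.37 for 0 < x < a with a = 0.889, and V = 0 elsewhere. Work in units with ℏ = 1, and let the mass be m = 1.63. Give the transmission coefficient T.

Since E < V_b the interior solution is evanescent with decay constant κ = √(2m(V_b − E))/ℏ = 2.950.
κa = 2.623, sinh(κa) = 6.851.
The exact tunnelling result is T⁻¹ = 1 + V_b² sinh²(κa) / [4E(V_b − E)] = 50.37, so T = 0.0199.

T = 0.0199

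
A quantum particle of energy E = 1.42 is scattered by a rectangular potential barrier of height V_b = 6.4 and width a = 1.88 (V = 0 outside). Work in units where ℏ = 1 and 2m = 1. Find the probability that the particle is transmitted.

E < V_b: inside the barrier ψ ∝ e^{±κx} with κ = √(2m(V_b − E))/ℏ = 2.232.
κa = 4.195, sinh(κa) = 33.18.
Matching ψ, ψ′ at both faces gives T = [1 + V_b² sinh²(κa) / (4E(V_b − E))]⁻¹ = 1/1595 = 0.000627.

T = 0.000627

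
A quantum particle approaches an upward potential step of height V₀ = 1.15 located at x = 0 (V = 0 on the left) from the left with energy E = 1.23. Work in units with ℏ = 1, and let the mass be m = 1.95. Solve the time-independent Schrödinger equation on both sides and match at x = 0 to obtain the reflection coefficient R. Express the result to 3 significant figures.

R = 0.352

On each side the TISE gives plane waves with k = √(2m(E − V))/ℏ: k₁ = √(2·1.95·1.23) = 2.190, k₂ = √(2·1.95·0.08) = 0.5586.
Continuity of ψ and ψ′ at the step yields the reflection amplitude r = (k₁ − k₂)/(k₁ + k₂) = 0.5936; thus R = |r|² = 0.3523, T = 0.6477.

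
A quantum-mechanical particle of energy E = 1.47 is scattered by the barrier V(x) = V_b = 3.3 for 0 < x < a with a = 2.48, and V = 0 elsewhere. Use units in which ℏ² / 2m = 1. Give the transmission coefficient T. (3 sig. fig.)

T = 0.00481

E < V_b: inside the barrier ψ ∝ e^{±κx} with κ = √(2m(V_b − E))/ℏ = 1.353.
κa = 3.355, sinh(κa) = 14.30.
The exact tunnelling result is T⁻¹ = 1 + V_b² sinh²(κa) / [4E(V_b − E)] = 208.1, so T = 0.00481.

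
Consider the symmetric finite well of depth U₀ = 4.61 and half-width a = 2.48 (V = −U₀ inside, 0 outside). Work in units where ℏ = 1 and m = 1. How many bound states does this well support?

N = 5

Define the well-strength parameter z₀ = (a/ℏ)√(2mU₀) = 2.48 × √(2·1·4.61) = 7.530.
A new bound state (alternating even/odd) appears each time z₀ passes a multiple of π/2, so N = ⌊2z₀/π⌋ + 1 = ⌊4.794⌋ + 1 = 5.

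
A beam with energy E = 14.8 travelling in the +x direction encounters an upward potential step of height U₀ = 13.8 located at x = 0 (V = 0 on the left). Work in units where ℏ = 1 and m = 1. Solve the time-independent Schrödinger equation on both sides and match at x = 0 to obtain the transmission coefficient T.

On each side the TISE gives plane waves with k = √(2m(E − V))/ℏ: k₁ = √(2·1·14.8) = 5.441, k₂ = √(2·1·1) = 1.414.
Continuity of ψ and ψ′ at the step yields the reflection amplitude r = (k₁ − k₂)/(k₁ + k₂) = 0.5874; thus R = |r|² = 0.3450, T = 0.6550.

T = 0.655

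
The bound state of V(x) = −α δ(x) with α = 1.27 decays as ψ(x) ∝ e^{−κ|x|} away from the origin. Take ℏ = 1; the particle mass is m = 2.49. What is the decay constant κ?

Integrate −(ℏ²/2m)ψ'' − αδ(x)ψ = Eψ from −ε to +ε: the ψ'' term gives ψ'(0⁺) − ψ'(0⁻) and the δ term gives −(2mα/ℏ²)ψ(0).
With ψ ∝ e^{−κ|x|} this yields −2κ = −2mα/ℏ², so κ = mα/ℏ² = 3.162.

κ = 3.16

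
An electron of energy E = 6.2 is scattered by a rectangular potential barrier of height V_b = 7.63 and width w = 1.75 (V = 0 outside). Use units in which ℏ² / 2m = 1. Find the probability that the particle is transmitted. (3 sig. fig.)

Since E < V_b the interior solution is evanescent with decay constant κ = √(2m(V_b − E))/ℏ = 1.196.
κw = 2.093, sinh(κw) = 3.992.
Matching ψ, ψ′ at both faces gives T = [1 + V_b² sinh²(κw) / (4E(V_b − E))]⁻¹ = 1/27.16 = 0.0368.

T = 0.0368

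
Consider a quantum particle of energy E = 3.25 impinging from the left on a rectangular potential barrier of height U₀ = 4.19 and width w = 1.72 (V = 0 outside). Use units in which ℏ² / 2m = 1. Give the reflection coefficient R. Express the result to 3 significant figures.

E < U₀: inside the barrier ψ ∝ e^{±κx} with κ = √(2m(U₀ − E))/ℏ = 0.9695.
κw = 1.668, sinh(κw) = 2.555.
Matching ψ, ψ′ at both faces gives T = [1 + U₀² sinh²(κw) / (4E(U₀ − E))]⁻¹ = 1/10.38 = 0.0963.
R = 1 − T = 0.904.

R = 0.904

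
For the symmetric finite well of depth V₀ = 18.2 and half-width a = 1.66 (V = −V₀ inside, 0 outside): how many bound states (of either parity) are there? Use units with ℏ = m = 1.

Define the well-strength parameter z₀ = (a/ℏ)√(2mV₀) = 1.66 × √(2·1·18.2) = 10.02.
The even/odd transcendental equations gain one root per π/2 in z₀, giving N = 1 + ⌊2z₀/π⌋ = 1 + ⌊6.376⌋ = 7.

N = 7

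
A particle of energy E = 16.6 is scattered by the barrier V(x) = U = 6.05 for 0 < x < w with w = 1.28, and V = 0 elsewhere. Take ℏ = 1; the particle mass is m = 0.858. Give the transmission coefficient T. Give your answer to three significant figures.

T = 0.972

E > U: inside the barrier k₂ = √(2m(E − U))/ℏ = 4.255, k₂w = 5.446.
Matching at both interfaces gives T⁻¹ = 1 + U² sin²(k₂w) / [4E(E − U)] = 1.029, hence T = 0.972.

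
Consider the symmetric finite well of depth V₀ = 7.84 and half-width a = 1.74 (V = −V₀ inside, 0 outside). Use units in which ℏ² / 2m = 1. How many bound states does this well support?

Define the well-strength parameter z₀ = (a/ℏ)√(2mV₀) = 1.74 × √(2·0.5·7.84) = 4.872.
The even/odd transcendental equations gain one root per π/2 in z₀, giving N = 1 + ⌊2z₀/π⌋ = 1 + ⌊3.102⌋ = 4.

N = 4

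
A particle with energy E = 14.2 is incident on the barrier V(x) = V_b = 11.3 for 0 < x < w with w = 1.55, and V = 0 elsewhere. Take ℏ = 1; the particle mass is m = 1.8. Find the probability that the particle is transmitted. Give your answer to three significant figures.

E > V_b: inside the barrier k₂ = √(2m(E − V_b))/ℏ = 3.231, k₂w = 5.008.
T = [1 + V_b² sin²(k₂w) / (4E(E − V_b))]⁻¹ = 1/1.709 = 0.585.

T = 0.585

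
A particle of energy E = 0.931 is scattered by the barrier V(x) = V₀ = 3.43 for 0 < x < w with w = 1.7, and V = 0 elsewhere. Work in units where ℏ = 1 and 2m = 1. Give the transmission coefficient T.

Since E < V₀ the interior solution is evanescent with decay constant κ = √(2m(V₀ − E))/ℏ = 1.581.
κw = 2.687, sinh(κw) = 7.313.
The exact tunnelling result is T⁻¹ = 1 + V₀² sinh²(κw) / [4E(V₀ − E)] = 68.60, so T = 0.0146.

T = 0.0146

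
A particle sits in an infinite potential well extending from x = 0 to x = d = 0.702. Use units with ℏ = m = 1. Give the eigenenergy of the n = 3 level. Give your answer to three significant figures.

E = 90.1

Requiring ψ(0) = ψ(d) = 0 quantises k = nπ/d, hence E_n = ℏ²k²/2m = n²π²ℏ²/(2md²).
E_3 = 3² × π² / (2 × 1 × 0.702²) = 90.12.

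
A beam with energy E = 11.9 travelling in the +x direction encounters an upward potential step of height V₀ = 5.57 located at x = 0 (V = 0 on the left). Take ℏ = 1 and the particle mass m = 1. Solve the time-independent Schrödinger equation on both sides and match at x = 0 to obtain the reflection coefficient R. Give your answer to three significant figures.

The wavenumbers are k₁ = √(2mE)/ℏ = 4.879 on the left and k₂ = √(2m(E − V₀))/ℏ = 3.558 on the right.
Continuity of ψ and ψ′ at the step yields the reflection amplitude r = (k₁ − k₂)/(k₁ + k₂) = 0.1565; thus R = |r|² = 0.02450, T = 0.9755.

R = 0.0245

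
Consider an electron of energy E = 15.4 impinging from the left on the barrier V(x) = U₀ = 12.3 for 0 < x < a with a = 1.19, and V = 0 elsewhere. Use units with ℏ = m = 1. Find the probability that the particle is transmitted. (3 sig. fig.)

Above the barrier the interior wavenumber is k₂ = √(2m(E − U₀))/ℏ = 2.490, giving phase k₂a = 2.963.
Matching at both interfaces gives T⁻¹ = 1 + U₀² sin²(k₂a) / [4E(E − U₀)] = 1.025, hence T = 0.976.

T = 0.976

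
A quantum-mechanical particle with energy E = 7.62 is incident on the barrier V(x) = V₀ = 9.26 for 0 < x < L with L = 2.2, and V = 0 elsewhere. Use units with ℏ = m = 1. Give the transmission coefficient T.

Since E < V₀ the interior solution is evanescent with decay constant κ = √(2m(V₀ − E))/ℏ = 1.811.
κL = 3.984, sinh(κL) = 26.87.
The exact tunnelling result is T⁻¹ = 1 + V₀² sinh²(κL) / [4E(V₀ − E)] = 1239, so T = 0.000807.

T = 0.000807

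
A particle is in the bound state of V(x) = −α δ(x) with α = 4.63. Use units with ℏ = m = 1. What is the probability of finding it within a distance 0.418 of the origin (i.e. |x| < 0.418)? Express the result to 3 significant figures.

P = 0.979

The normalised bound state is ψ = √κ e^{−κ|x|} with κ = mα/ℏ² = 4.630.
P(|x| < d) = ∫_{−d}^{d} κ e^{−2κ|x|} dx = 1 − e^{−2κd} = 1 − e^{−3.871} = 0.9792.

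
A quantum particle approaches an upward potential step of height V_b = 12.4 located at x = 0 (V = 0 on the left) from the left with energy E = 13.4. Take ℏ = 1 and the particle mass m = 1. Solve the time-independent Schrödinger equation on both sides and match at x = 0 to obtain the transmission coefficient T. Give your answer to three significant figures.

T = 0.674

The wavenumbers are k₁ = √(2mE)/ℏ = 5.177 on the left and k₂ = √(2m(E − V_b))/ℏ = 1.414 on the right.
Continuity of ψ and ψ′ at the step yields the reflection amplitude r = (k₁ − k₂)/(k₁ + k₂) = 0.5709; thus R = |r|² = 0.3259, T = 0.6741.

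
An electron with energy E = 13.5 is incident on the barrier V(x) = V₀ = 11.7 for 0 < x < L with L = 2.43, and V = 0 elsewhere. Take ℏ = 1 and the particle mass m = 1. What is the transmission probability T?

T = 0.418

E > V₀: inside the barrier k₂ = √(2m(E − V₀))/ℏ = 1.897, k₂L = 4.611.
Matching at both interfaces gives T⁻¹ = 1 + V₀² sin²(k₂L) / [4E(E − V₀)] = 2.394, hence T = 0.418.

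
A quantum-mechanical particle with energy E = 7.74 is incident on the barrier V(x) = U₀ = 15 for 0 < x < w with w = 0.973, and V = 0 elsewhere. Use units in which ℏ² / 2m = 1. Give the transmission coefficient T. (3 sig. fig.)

Since E < U₀ the interior solution is evanescent with decay constant κ = √(2m(U₀ − E))/ℏ = 2.694.
κw = 2.622, sinh(κw) = 6.843.
Matching ψ, ψ′ at both faces gives T = [1 + U₀² sinh²(κw) / (4E(U₀ − E))]⁻¹ = 1/47.88 = 0.0209.

T = 0.0209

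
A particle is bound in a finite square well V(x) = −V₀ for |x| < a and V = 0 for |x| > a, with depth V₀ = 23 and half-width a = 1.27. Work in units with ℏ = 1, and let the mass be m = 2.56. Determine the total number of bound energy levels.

Define the well-strength parameter z₀ = (a/ℏ)√(2mV₀) = 1.27 × √(2·2.56·23) = 13.78.
The even/odd transcendental equations gain one root per π/2 in z₀, giving N = 1 + ⌊2z₀/π⌋ = 1 + ⌊8.774⌋ = 9.

N = 9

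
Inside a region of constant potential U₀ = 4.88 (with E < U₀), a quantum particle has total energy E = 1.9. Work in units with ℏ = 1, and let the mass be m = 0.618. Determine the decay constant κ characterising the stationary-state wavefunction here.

Since E < U₀ the TISE in this region is ψ'' = κ²ψ with κ = √(2m(U₀ − E))/ℏ.
κ = √(2 × 0.618 × 2.98) = 1.919.

κ = 1.92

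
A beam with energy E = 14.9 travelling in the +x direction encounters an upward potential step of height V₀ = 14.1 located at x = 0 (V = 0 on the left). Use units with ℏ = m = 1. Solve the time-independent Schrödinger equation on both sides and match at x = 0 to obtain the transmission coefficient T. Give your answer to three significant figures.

T = 0.611

The wavenumbers are k₁ = √(2mE)/ℏ = 5.459 on the left and k₂ = √(2m(E − V₀))/ℏ = 1.265 on the right.
Continuity of ψ and ψ′ at the step yields the reflection amplitude r = (k₁ − k₂)/(k₁ + k₂) = 0.6238; thus R = |r|² = 0.3891, T = 0.6109.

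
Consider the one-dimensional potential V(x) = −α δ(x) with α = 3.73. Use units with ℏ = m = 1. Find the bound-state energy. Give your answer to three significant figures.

E = -6.96

For x ≠ 0 the bound state is ψ ∝ e^{−κ|x|}; integrating the TISE across the delta gives the cusp condition 2κ = 2mα/ℏ², so κ = 3.730.
Then E = −ℏ²κ²/(2m) = −mα²/(2ℏ²) = -6.956.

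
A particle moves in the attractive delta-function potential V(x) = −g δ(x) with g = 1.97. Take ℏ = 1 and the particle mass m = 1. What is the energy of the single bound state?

E = -1.94

The bound state is ψ(x) = √κ e^{−κ|x|}. The derivative jump ψ'(0⁺) − ψ'(0⁻) = −(2mg/ℏ²)ψ(0) fixes κ = mg/ℏ² = 1.970.
Then E = −ℏ²κ²/(2m) = −mg²/(2ℏ²) = -1.940.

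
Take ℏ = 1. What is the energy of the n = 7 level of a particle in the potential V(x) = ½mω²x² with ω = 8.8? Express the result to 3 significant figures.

The oscillator eigenvalues are E_n = ℏω(n + ½), so E_7 = 8.8 × 7.5 = 66.00.

E = 66.0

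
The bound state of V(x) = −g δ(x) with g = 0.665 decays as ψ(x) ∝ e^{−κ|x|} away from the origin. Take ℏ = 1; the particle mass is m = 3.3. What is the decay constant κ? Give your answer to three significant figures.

κ = 2.19

Integrating the TISE across x = 0 gives the cusp condition ψ'(0⁺) − ψ'(0⁻) = −(2mg/ℏ²)ψ(0).
With ψ ∝ e^{−κ|x|} this yields −2κ = −2mg/ℏ², so κ = mg/ℏ² = 2.195.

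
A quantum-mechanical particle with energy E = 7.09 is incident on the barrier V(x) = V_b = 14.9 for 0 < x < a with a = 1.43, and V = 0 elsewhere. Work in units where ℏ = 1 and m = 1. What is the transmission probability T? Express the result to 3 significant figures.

E < V_b: inside the barrier ψ ∝ e^{±κx} with κ = √(2m(V_b − E))/ℏ = 3.952.
κa = 5.652, sinh(κa) = 142.4.
Matching ψ, ψ′ at both faces gives T = [1 + V_b² sinh²(κa) / (4E(V_b − E))]⁻¹ = 1/20320 = 0.0000492.

T = 0.0000492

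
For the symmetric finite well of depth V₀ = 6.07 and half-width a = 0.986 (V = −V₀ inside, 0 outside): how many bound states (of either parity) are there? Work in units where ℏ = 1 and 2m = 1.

N = 2

Define the well-strength parameter z₀ = (a/ℏ)√(2mV₀) = 0.986 × √(2·0.5·6.07) = 2.429.
The even/odd transcendental equations gain one root per π/2 in z₀, giving N = 1 + ⌊2z₀/π⌋ = 1 + ⌊1.547⌋ = 2.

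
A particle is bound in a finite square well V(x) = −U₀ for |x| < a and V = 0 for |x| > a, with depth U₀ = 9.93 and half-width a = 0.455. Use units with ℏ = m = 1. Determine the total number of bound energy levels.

Define the well-strength parameter z₀ = (a/ℏ)√(2mU₀) = 0.455 × √(2·1·9.93) = 2.028.
The even/odd transcendental equations gain one root per π/2 in z₀, giving N = 1 + ⌊2z₀/π⌋ = 1 + ⌊1.291⌋ = 2.

N = 2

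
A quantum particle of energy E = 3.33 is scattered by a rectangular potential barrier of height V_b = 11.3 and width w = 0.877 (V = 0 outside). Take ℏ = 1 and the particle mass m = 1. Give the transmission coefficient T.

T = 0.00302

Since E < V_b the interior solution is evanescent with decay constant κ = √(2m(V_b − E))/ℏ = 3.992.
κw = 3.501, sinh(κw) = 16.57.
The exact tunnelling result is T⁻¹ = 1 + V_b² sinh²(κw) / [4E(V_b − E)] = 331.1, so T = 0.00302.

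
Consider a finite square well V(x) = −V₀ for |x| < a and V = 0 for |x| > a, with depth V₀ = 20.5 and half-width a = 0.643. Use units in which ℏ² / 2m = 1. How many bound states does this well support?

N = 2

The dimensionless depth is z₀ = a√(2mV₀)/ℏ = 0.643 × √(20.50) = 2.911.
The even/odd transcendental equations gain one root per π/2 in z₀, giving N = 1 + ⌊2z₀/π⌋ = 1 + ⌊1.853⌋ = 2.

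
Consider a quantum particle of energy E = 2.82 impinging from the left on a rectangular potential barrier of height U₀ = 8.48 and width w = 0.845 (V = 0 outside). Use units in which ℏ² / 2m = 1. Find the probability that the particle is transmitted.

T = 0.0620

E < U₀: inside the barrier ψ ∝ e^{±κx} with κ = √(2m(U₀ − E))/ℏ = 2.379.
κw = 2.010, sinh(κw) = 3.666.
The exact tunnelling result is T⁻¹ = 1 + U₀² sinh²(κw) / [4E(U₀ − E)] = 16.14, so T = 0.0620.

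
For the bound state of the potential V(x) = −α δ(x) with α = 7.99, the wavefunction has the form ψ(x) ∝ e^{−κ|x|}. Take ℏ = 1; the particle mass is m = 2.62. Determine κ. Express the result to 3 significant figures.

Integrate −(ℏ²/2m)ψ'' − αδ(x)ψ = Eψ from −ε to +ε: the ψ'' term gives ψ'(0⁺) − ψ'(0⁻) and the δ term gives −(2mα/ℏ²)ψ(0).
With ψ ∝ e^{−κ|x|} this yields −2κ = −2mα/ℏ², so κ = mα/ℏ² = 20.93.

κ = 20.9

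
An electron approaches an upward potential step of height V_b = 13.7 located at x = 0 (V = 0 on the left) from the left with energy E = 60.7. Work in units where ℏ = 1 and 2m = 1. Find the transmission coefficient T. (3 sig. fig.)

On each side the TISE gives plane waves with k = √(2m(E − V))/ℏ: k₁ = √(2·½·60.7) = 7.791, k₂ = √(2·½·47) = 6.856.
Matching ψ and ψ′ at x = 0 gives r = (k₁ − k₂)/(k₁ + k₂), so R = r² = 0.004078 and T = 1 − R = 0.9959.

T = 0.996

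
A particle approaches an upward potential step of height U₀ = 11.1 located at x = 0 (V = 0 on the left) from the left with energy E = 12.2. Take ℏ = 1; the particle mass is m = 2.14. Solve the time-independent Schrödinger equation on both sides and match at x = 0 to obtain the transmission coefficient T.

T = 0.710

The wavenumbers are k₁ = √(2mE)/ℏ = 7.226 on the left and k₂ = √(2m(E − U₀))/ℏ = 2.170 on the right.
Continuity of ψ and ψ′ at the step yields the reflection amplitude r = (k₁ − k₂)/(k₁ + k₂) = 0.5381; thus R = |r|² = 0.2896, T = 0.7104.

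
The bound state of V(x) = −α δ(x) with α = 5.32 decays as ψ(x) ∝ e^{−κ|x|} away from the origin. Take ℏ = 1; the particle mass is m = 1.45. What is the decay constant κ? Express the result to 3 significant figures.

Integrate −(ℏ²/2m)ψ'' − αδ(x)ψ = Eψ from −ε to +ε: the ψ'' term gives ψ'(0⁺) − ψ'(0⁻) and the δ term gives −(2mα/ℏ²)ψ(0).
With ψ ∝ e^{−κ|x|} this yields −2κ = −2mα/ℏ², so κ = mα/ℏ² = 7.714.

κ = 7.71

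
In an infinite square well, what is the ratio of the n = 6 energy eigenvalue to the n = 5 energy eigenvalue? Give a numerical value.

E_n = n²π²ℏ²/(2mL²) so the ratio is n₂²/n₁² = 36/25 = 1.44.

1.44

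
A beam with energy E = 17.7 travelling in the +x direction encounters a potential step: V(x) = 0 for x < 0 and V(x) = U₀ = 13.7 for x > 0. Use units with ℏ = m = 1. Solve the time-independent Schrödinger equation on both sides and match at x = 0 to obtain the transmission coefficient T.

On each side the TISE gives plane waves with k = √(2m(E − V))/ℏ: k₁ = √(2·1·17.7) = 5.950, k₂ = √(2·1·4) = 2.828.
Continuity of ψ and ψ′ at the step yields the reflection amplitude r = (k₁ − k₂)/(k₁ + k₂) = 0.3556; thus R = |r|² = 0.1264, T = 0.8736.

T = 0.874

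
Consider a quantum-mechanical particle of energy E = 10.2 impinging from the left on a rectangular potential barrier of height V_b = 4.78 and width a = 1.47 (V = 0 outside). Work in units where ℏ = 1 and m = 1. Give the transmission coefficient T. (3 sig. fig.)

T = 0.908

E > V_b: inside the barrier k₂ = √(2m(E − V_b))/ℏ = 3.292, k₂a = 4.840.
T = [1 + V_b² sin²(k₂a) / (4E(E − V_b))]⁻¹ = 1/1.102 = 0.908.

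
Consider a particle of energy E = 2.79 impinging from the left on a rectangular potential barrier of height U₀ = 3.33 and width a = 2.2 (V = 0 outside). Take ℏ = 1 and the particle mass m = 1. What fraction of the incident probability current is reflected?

R = 0.978

Since E < U₀ the interior solution is evanescent with decay constant κ = √(2m(U₀ − E))/ℏ = 1.039.
κa = 2.286, sinh(κa) = 4.868.
The exact tunnelling result is T⁻¹ = 1 + U₀² sinh²(κa) / [4E(U₀ − E)] = 44.61, so T = 0.0224.
R = 1 − T = 0.978.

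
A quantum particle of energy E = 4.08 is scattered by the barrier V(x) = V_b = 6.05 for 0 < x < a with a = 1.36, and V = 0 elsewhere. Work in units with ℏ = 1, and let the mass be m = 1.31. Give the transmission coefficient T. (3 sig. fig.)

T = 0.00726

E < V_b: inside the barrier ψ ∝ e^{±κx} with κ = √(2m(V_b − E))/ℏ = 2.272.
κa = 3.090, sinh(κa) = 10.96.
The exact tunnelling result is T⁻¹ = 1 + V_b² sinh²(κa) / [4E(V_b − E)] = 137.8, so T = 0.00726.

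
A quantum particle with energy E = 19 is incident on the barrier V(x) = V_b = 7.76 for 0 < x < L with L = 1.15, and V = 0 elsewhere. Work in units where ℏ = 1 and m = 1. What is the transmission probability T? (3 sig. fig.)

Above the barrier the interior wavenumber is k₂ = √(2m(E − V_b))/ℏ = 4.741, giving phase k₂L = 5.453.
T = [1 + V_b² sin²(k₂L) / (4E(E − V_b))]⁻¹ = 1/1.038 = 0.963.

T = 0.963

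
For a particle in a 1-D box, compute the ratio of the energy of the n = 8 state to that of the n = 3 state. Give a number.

7.11111

Since E_n ∝ n², the ratio is (8/3)² = 7.11111.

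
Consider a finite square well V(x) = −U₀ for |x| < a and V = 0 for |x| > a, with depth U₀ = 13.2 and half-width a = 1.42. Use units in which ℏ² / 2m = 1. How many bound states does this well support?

N = 4

The dimensionless depth is z₀ = a√(2mU₀)/ℏ = 1.42 × √(13.20) = 5.159.
The even/odd transcendental equations gain one root per π/2 in z₀, giving N = 1 + ⌊2z₀/π⌋ = 1 + ⌊3.284⌋ = 4.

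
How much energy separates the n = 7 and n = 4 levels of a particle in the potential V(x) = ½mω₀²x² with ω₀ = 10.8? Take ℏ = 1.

E_n = ℏω₀(n + ½), so ΔE = (7 − 4) ℏω₀ = 3 × 10.8 = 32.40.

ΔE = 32.4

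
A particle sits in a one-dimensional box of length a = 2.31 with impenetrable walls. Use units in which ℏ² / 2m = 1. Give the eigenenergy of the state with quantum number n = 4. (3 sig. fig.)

E = 29.6

Requiring ψ(0) = ψ(a) = 0 quantises k = nπ/a, hence E_n = ℏ²k²/2m = n²π²ℏ²/(2ma²).
E_4 = 4² × π² / (2 × 0.5 × 2.31²) = 29.59.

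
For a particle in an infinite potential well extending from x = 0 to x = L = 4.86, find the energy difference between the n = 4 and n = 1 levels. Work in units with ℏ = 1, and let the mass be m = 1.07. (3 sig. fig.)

E_n = n²π²ℏ²/(2mL²), so ΔE = (4² − 1²) π²ℏ²/(2mL²).
ΔE = 15 × π² / (2 × 1.07 × 4.86²) = 2.929.

ΔE = 2.93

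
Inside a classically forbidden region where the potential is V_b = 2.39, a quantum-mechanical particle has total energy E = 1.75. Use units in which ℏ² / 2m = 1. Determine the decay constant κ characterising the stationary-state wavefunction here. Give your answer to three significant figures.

κ = 0.800

Since E < V_b the TISE in this region is ψ'' = κ²ψ with κ = √(2m(V_b − E))/ℏ.
κ = √(2 × 0.5 × 0.64) = 0.8000.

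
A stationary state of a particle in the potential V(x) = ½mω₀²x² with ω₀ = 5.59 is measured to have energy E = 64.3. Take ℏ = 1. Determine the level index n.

E_n = ℏω₀(n + ½) ⇒ n = E/(ℏω₀) − ½ = 64.3/5.59 − 0.5 = 11.003 → n = 11.

n = 11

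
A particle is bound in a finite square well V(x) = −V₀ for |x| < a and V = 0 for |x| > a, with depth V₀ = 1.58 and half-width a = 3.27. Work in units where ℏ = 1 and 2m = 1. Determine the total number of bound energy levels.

The dimensionless depth is z₀ = a√(2mV₀)/ℏ = 3.27 × √(1.580) = 4.110.
A new bound state (alternating even/odd) appears each time z₀ passes a multiple of π/2, so N = ⌊2z₀/π⌋ + 1 = ⌊2.617⌋ + 1 = 3.

N = 3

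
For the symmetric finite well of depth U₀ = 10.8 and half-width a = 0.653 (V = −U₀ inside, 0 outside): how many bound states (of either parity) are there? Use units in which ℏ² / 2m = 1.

N = 2

The dimensionless depth is z₀ = a√(2mU₀)/ℏ = 0.653 × √(10.80) = 2.146.
A new bound state (alternating even/odd) appears each time z₀ passes a multiple of π/2, so N = ⌊2z₀/π⌋ + 1 = ⌊1.366⌋ + 1 = 2.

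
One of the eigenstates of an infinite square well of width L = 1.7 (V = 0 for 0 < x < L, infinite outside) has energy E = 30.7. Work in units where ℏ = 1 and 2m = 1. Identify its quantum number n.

n = 3

For an infinite well E_n = n²π²ℏ²/(2mL²), so n = (L/πℏ)√(2mE).
n = (1.7/π) × √(2 × 0.5 × 30.7) = 2.998 → n = 3.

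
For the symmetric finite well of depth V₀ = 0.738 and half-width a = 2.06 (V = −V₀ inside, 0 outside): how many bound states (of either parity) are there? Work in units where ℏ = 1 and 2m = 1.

N = 2

Define the well-strength parameter z₀ = (a/ℏ)√(2mV₀) = 2.06 × √(2·0.5·0.738) = 1.770.
A new bound state (alternating even/odd) appears each time z₀ passes a multiple of π/2, so N = ⌊2z₀/π⌋ + 1 = ⌊1.127⌋ + 1 = 2.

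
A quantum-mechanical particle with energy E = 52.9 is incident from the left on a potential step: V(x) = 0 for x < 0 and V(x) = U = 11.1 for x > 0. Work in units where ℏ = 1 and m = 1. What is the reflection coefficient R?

R = 0.00346

On each side the TISE gives plane waves with k = √(2m(E − V))/ℏ: k₁ = √(2·1·52.9) = 10.29, k₂ = √(2·1·41.8) = 9.143.
Continuity of ψ and ψ′ at the step yields the reflection amplitude r = (k₁ − k₂)/(k₁ + k₂) = 0.05881; thus R = |r|² = 0.003458, T = 0.9965.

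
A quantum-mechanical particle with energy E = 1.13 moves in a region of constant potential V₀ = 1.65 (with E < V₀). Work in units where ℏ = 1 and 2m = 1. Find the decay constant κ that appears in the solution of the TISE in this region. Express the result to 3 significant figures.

κ = 0.721

Since E < V₀ the TISE in this region is ψ'' = κ²ψ with κ = √(2m(V₀ − E))/ℏ.
κ = √(2 × 0.5 × 0.52) = 0.7211.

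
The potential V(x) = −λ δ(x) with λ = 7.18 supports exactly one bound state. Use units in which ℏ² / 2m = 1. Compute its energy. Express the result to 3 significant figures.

The bound state is ψ(x) = √κ e^{−κ|x|}. The derivative jump ψ'(0⁺) − ψ'(0⁻) = −(2mλ/ℏ²)ψ(0) fixes κ = mλ/ℏ² = 3.590.
Then E = −ℏ²κ²/(2m) = −mλ²/(2ℏ²) = -12.89.

E = -12.9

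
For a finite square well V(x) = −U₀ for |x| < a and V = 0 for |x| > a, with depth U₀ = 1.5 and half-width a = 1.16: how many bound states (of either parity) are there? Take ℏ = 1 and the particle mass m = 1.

The dimensionless depth is z₀ = a√(2mU₀)/ℏ = 1.16 × √(3.000) = 2.009.
A new bound state (alternating even/odd) appears each time z₀ passes a multiple of π/2, so N = ⌊2z₀/π⌋ + 1 = ⌊1.279⌋ + 1 = 2.

N = 2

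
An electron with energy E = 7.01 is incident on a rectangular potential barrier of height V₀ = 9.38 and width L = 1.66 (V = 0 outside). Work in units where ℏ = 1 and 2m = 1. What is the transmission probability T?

T = 0.0181

E < V₀: inside the barrier ψ ∝ e^{±κx} with κ = √(2m(V₀ − E))/ℏ = 1.539.
κL = 2.556, sinh(κL) = 6.400.
The exact tunnelling result is T⁻¹ = 1 + V₀² sinh²(κL) / [4E(V₀ − E)] = 55.23, so T = 0.0181.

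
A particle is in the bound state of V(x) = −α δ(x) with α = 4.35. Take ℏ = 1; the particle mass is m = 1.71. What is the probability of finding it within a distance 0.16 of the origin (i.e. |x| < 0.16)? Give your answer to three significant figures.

P = 0.907

The normalised bound state is ψ = √κ e^{−κ|x|} with κ = mα/ℏ² = 7.439.
P(|x| < d) = ∫_{−d}^{d} κ e^{−2κ|x|} dx = 1 − e^{−2κd} = 1 − e^{−2.380} = 0.9075.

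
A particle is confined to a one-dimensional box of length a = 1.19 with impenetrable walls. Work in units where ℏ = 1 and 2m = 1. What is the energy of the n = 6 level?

E = 251

Requiring ψ(0) = ψ(a) = 0 quantises k = nπ/a, hence E_n = ℏ²k²/2m = n²π²ℏ²/(2ma²).
E_6 = 6² × π² / (2 × 0.5 × 1.19²) = 250.9.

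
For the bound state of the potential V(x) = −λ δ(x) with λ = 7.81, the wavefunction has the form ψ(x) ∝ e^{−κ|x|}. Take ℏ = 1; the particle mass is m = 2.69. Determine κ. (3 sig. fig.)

Integrating the TISE across x = 0 gives the cusp condition ψ'(0⁺) − ψ'(0⁻) = −(2mλ/ℏ²)ψ(0).
With ψ ∝ e^{−κ|x|} this yields −2κ = −2mλ/ℏ², so κ = mλ/ℏ² = 21.01.

κ = 21.0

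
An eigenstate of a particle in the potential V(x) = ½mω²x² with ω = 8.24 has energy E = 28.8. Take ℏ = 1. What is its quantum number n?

Invert E_n = (n + ½)ℏω: n = E/ℏω − ½ = 2.995, so n = 3.

n = 3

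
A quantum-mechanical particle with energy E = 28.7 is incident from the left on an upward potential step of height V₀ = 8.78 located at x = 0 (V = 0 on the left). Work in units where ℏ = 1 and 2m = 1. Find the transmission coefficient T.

T = 0.992

The wavenumbers are k₁ = √(2mE)/ℏ = 5.357 on the left and k₂ = √(2m(E − V₀))/ℏ = 4.463 on the right.
Continuity of ψ and ψ′ at the step yields the reflection amplitude r = (k₁ − k₂)/(k₁ + k₂) = 0.09104; thus R = |r|² = 0.008288, T = 0.9917.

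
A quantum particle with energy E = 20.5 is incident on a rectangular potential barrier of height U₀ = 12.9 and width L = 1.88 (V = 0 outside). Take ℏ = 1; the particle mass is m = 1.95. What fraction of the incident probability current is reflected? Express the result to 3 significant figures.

R = 0.123

Above the barrier the interior wavenumber is k₂ = √(2m(E − U₀))/ℏ = 5.444, giving phase k₂L = 10.24.
Matching at both interfaces gives T⁻¹ = 1 + U₀² sin²(k₂L) / [4E(E − U₀)] = 1.140, hence T = 0.877.
R = 1 − T = 0.123.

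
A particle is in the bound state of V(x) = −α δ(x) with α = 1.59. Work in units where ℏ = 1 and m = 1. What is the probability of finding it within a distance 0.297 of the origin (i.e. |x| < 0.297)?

P = 0.611

The normalised bound state is ψ = √κ e^{−κ|x|} with κ = mα/ℏ² = 1.590.
P(|x| < d) = ∫_{−d}^{d} κ e^{−2κ|x|} dx = 1 − e^{−2κd} = 1 − e^{−0.9445} = 0.6111.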